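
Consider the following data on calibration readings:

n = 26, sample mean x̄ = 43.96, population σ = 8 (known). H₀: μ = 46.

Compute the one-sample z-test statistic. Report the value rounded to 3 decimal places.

test statistic = -1.300

SE = σ/√n = 8/√26 = 1.5689
z = (x̄−μ₀)/SE = (43.96−46)/1.5689 = -1.3002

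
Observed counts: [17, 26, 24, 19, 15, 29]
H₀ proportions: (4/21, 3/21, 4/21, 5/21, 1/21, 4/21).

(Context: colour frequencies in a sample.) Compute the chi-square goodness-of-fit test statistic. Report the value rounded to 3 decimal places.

test statistic = 23.305

n = 130; E_i = n·p_i = [24.76, 18.57, 24.76, 30.95, 6.19, 24.76]
χ² = (17−24.76)²/24.76 + (26−18.57)²/18.57 + (24−24.76)²/24.76 + (19−30.95)²/30.95 + (15−6.19)²/6.19 + (29−24.76)²/24.76 = 23.3054
df = 5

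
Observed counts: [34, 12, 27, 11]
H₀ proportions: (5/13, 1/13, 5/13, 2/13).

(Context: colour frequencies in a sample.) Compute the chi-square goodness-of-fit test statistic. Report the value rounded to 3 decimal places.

n = 84; E_i = n·p_i = [32.31, 6.46, 32.31, 12.92]
χ² = (34−32.31)²/32.31 + (12−6.46)²/6.46 + (27−32.31)²/32.31 + (11−12.92)²/12.92 = 5.9940
df = 3

test statistic = 5.994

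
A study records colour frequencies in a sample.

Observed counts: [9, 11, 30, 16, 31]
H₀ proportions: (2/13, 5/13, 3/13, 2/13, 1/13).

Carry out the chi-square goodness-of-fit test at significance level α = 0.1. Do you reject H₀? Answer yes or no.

n = 97; E_i = n·p_i = [14.92, 37.31, 22.38, 14.92, 7.46]
χ² = (9−14.92)²/14.92 + (11−37.31)²/37.31 + (30−22.38)²/22.38 + (16−14.92)²/14.92 + (31−7.46)²/7.46 = 97.8258
df = 4
p-value (upper-tail) = 0.00000
At α=0.1: p < α → reject H₀

reject H₀: yes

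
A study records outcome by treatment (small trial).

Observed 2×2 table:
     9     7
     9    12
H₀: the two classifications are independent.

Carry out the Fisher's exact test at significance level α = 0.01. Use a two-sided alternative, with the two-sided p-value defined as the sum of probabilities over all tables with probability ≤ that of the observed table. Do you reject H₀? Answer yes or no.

reject H₀: no

Margins: r₁=16, r₂=21, c₁=18, c₂=19, n=37
p_obs = C(16,9)·C(21,9)/C(37,18); sum pmf over tables with pmf ≤ p_obs
p-value (two-sided) = 0.51481
At α=0.01: p ≥ α → fail to reject H₀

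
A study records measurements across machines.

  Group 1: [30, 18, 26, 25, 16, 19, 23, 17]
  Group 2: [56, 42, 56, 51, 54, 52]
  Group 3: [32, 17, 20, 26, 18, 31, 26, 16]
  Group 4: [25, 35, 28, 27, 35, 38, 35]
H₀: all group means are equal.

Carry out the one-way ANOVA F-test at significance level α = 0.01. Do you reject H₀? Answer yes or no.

reject H₀: yes

Group means [21.75, 51.83, 23.25, 31.86], grand mean 30.828
SSB = Σnᵢ(x̄ᵢ−x̄)² = 3773.447; SSW = ΣΣ(x−x̄ᵢ)² = 746.690
MSB = 3773.447/3 = 1257.8158; MSW = 746.690/25 = 29.8676
F = MSB/MSW = 42.1130
df = (3, 25)
p-value (upper-tail) = 0.00000
At α=0.01: p < α → reject H₀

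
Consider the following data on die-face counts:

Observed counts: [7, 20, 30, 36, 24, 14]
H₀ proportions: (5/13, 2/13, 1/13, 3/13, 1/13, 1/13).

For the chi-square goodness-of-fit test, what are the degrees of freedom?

degrees of freedom = 5

df = k − 1 = 6 − 1 = 5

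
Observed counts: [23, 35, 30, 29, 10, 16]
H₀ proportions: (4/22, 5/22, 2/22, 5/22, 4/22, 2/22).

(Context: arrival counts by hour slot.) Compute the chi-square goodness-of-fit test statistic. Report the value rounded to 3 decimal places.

n = 143; E_i = n·p_i = [26.00, 32.50, 13.00, 32.50, 26.00, 13.00]
χ² = (23−26.00)²/26.00 + (35−32.50)²/32.50 + (30−13.00)²/13.00 + (29−32.50)²/32.50 + (10−26.00)²/26.00 + (16−13.00)²/13.00 = 33.6846
df = 5

test statistic = 33.685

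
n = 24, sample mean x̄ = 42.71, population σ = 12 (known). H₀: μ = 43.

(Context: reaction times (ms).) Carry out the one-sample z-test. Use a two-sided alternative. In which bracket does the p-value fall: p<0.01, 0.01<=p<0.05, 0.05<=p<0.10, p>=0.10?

p-value bracket: p>=0.10

SE = σ/√n = 12/√24 = 2.4495
z = (x̄−μ₀)/SE = (42.71−43)/2.4495 = -0.1184
p-value (two-sided) = 0.90576
→ bracket: p>=0.10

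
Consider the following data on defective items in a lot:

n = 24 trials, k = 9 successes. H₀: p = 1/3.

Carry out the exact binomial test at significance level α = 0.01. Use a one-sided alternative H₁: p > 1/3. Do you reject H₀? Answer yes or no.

Exact binomial: n=24, k=9, p₀=1/3=0.3333
P(X≥9) from Σ C(n,i)·p₀^i·(1−p₀)^(n−i)
p-value (one-sided, H₁ greater) = 0.40553
At α=0.01: p ≥ α → fail to reject H₀

reject H₀: no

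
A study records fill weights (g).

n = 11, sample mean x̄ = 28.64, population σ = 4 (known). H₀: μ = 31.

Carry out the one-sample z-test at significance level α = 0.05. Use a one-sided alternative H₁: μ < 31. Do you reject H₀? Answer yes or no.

reject H₀: yes

SE = σ/√n = 4/√11 = 1.2060
z = (x̄−μ₀)/SE = (28.64−31)/1.2060 = -1.9568
p-value (one-sided, H₁ less) = 0.02518
At α=0.05: p < α → reject H₀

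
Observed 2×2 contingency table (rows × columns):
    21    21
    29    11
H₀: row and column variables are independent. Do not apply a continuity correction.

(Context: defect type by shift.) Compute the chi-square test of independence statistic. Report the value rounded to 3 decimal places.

Row totals [42, 40], col totals [50, 32], n=82
χ² = (21−25.61)²/25.61 + (21−16.39)²/16.39 + (29−24.39)²/24.39 + (11−15.61)²/15.61 = 4.3588
df = 1

test statistic = 4.359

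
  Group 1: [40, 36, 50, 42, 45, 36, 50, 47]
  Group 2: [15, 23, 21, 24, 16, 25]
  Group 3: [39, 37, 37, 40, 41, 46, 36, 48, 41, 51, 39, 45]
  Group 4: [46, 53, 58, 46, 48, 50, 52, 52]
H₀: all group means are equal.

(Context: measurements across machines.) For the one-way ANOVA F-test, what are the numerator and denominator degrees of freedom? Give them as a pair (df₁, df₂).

degrees of freedom = [3, 30]

k = 4 groups, N = 34 total
df = (k−1, N−k) = (4−1, 34−4) = (3, 30)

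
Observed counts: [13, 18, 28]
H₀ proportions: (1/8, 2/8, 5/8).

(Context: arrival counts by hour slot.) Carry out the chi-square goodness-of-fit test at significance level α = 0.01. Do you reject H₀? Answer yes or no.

reject H₀: no

n = 59; E_i = n·p_i = [7.38, 14.75, 36.88]
χ² = (13−7.38)²/7.38 + (18−14.75)²/14.75 + (28−36.88)²/36.88 = 7.1424
df = 2
p-value (upper-tail) = 0.02812
At α=0.01: p ≥ α → fail to reject H₀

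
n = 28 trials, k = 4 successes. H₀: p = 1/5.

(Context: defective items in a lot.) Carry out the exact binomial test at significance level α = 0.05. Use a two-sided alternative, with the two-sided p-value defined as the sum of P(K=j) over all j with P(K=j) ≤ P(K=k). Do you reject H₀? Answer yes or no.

Exact binomial: n=28, k=4, p₀=1/5=0.2000
P(X=j) = C(n,j)·p₀^j·(1−p₀)^(n−j); p = Σ P(X=j) over j with P(X=j) ≤ P(X=4)
p-value (two-sided) = 0.63644
At α=0.05: p ≥ α → fail to reject H₀

reject H₀: no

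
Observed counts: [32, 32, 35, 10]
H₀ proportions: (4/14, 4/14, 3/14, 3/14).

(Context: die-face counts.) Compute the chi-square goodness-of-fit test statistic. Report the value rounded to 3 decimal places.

test statistic = 13.489

n = 109; E_i = n·p_i = [31.14, 31.14, 23.36, 23.36]
χ² = (32−31.14)²/31.14 + (32−31.14)²/31.14 + (35−23.36)²/23.36 + (10−23.36)²/23.36 = 13.4893
df = 3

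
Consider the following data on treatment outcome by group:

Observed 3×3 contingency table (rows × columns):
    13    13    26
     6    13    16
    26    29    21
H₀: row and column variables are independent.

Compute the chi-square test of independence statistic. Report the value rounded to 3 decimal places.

test statistic = 9.026

Row totals [52, 35, 76], col totals [45, 55, 63], n=163
χ² = (13−14.36)²/14.36 + (13−17.55)²/17.55 + (26−20.10)²/20.10 + (6−9.66)²/9.66 + (13−11.81)²/11.81 + (16−13.53)²/13.53 + (26−20.98)²/20.98 + (29−25.64)²/25.64 + (21−29.37)²/29.37 = 9.0259
df = 4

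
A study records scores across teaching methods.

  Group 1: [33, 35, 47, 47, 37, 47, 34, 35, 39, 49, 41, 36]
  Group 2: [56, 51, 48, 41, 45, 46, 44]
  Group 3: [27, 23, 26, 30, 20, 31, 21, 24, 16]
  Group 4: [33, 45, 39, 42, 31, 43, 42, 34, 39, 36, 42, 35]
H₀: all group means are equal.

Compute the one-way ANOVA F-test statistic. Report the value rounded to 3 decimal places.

Group means [40.00, 47.29, 24.22, 38.42], grand mean 37.250
SSB = Σnᵢ(x̄ᵢ−x̄)² = 2339.599; SSW = ΣΣ(x−x̄ᵢ)² = 949.901
MSB = 2339.599/3 = 779.8664; MSW = 949.901/36 = 26.3861
F = MSB/MSW = 29.5559
df = (3, 36)

test statistic = 29.556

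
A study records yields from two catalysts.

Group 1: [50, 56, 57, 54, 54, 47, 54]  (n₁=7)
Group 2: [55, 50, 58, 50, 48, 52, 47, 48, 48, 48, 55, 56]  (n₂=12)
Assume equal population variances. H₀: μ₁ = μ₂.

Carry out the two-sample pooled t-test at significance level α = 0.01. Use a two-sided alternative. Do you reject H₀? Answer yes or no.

x̄₁=53.143, s₁=3.485, n₁=7
x̄₂=51.250, s₂=3.817, n₂=12
s_p² = [6·3.485² + 11·3.817²]/17 = 13.7122
SE = √(s_p²·(1/7+1/12)) = 1.7611
t = (53.143−51.250)/1.7611 = 1.0748
df = 17
p-value (two-sided) = 0.29748
At α=0.01: p ≥ α → fail to reject H₀

reject H₀: no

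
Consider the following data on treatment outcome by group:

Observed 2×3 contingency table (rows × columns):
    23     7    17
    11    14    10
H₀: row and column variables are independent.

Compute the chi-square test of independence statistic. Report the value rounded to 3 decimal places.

Row totals [47, 35], col totals [34, 21, 27], n=82
χ² = (23−19.49)²/19.49 + (7−12.04)²/12.04 + (17−15.48)²/15.48 + (11−14.51)²/14.51 + (14−8.96)²/8.96 + (10−11.52)²/11.52 = 6.7724
df = 2

test statistic = 6.772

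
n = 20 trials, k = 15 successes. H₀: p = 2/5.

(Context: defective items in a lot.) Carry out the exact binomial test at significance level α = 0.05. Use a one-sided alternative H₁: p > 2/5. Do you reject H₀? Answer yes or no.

reject H₀: yes

Exact binomial: n=20, k=15, p₀=2/5=0.4000
P(X≥15) from Σ C(n,i)·p₀^i·(1−p₀)^(n−i)
p-value (one-sided, H₁ greater) = 0.00161
At α=0.05: p < α → reject H₀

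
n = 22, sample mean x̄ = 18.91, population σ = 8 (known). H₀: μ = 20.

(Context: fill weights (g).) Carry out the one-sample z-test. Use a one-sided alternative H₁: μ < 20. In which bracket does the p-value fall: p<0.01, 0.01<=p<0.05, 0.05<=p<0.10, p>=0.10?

SE = σ/√n = 8/√22 = 1.7056
z = (x̄−μ₀)/SE = (18.91−20)/1.7056 = -0.6391
p-value (one-sided, H₁ less) = 0.26139
→ bracket: p>=0.10

p-value bracket: p>=0.10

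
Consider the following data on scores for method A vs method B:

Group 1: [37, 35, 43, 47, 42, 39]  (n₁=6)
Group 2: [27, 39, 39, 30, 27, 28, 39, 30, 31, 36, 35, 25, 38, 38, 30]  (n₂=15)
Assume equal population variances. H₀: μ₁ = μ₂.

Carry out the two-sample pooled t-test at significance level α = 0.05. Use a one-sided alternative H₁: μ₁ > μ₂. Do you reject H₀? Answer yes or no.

reject H₀: yes

x̄₁=40.500, s₁=4.370, n₁=6
x̄₂=32.800, s₂=5.088, n₂=15
s_p² = [5·4.370² + 14·5.088²]/19 = 24.1000
SE = √(s_p²·(1/6+1/15)) = 2.3714
t = (40.500−32.800)/2.3714 = 3.2471
df = 19
p-value (one-sided, H₁ greater) = 0.00212
At α=0.05: p < α → reject H₀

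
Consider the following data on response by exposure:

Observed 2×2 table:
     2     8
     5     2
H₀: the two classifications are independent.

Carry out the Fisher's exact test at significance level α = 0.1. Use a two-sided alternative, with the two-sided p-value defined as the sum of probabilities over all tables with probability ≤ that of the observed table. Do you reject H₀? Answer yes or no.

reject H₀: yes

Margins: r₁=10, r₂=7, c₁=7, c₂=10, n=17
p_obs = C(10,2)·C(7,5)/C(17,7); sum pmf over tables with pmf ≤ p_obs
p-value (two-sided) = 0.05841
At α=0.1: p < α → reject H₀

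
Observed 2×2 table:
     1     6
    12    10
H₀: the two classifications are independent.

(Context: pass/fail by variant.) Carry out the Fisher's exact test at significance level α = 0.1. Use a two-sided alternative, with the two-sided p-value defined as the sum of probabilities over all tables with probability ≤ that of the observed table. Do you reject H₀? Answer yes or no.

Margins: r₁=7, r₂=22, c₁=13, c₂=16, n=29
p_obs = C(7,1)·C(22,12)/C(29,13); sum pmf over tables with pmf ≤ p_obs
p-value (two-sided) = 0.09272
At α=0.1: p < α → reject H₀

reject H₀: yes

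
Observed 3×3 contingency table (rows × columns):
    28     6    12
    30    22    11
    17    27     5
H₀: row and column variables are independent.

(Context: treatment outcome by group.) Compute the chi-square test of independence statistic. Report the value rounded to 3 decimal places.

test statistic = 18.864

Row totals [46, 63, 49], col totals [75, 55, 28], n=158
χ² = (28−21.84)²/21.84 + (6−16.01)²/16.01 + (12−8.15)²/8.15 + (30−29.91)²/29.91 + (22−21.93)²/21.93 + (11−11.16)²/11.16 + (17−23.26)²/23.26 + (27−17.06)²/17.06 + (5−8.68)²/8.68 = 18.8639
df = 4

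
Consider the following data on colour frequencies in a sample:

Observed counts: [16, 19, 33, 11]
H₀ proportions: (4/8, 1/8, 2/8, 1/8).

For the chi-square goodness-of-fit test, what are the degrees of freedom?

degrees of freedom = 3

df = k − 1 = 4 − 1 = 3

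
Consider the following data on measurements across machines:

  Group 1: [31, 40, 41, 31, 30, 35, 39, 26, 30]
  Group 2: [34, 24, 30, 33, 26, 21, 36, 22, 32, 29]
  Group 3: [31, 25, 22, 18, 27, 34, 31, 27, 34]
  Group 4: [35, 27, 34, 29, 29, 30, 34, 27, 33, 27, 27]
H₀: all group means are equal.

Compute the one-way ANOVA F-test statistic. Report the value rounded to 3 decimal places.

test statistic = 2.698

Group means [33.67, 28.70, 27.67, 30.18], grand mean 30.026
SSB = Σnᵢ(x̄ᵢ−x̄)² = 187.238; SSW = ΣΣ(x−x̄ᵢ)² = 809.736
MSB = 187.238/3 = 62.4127; MSW = 809.736/35 = 23.1353
F = MSB/MSW = 2.6977
df = (3, 35)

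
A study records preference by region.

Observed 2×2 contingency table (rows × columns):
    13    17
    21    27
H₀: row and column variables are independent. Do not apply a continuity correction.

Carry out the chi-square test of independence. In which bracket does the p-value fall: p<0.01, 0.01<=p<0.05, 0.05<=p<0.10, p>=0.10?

p-value bracket: p>=0.10

Row totals [30, 48], col totals [34, 44], n=78
χ² = (13−13.08)²/13.08 + (17−16.92)²/16.92 + (21−20.92)²/20.92 + (27−27.08)²/27.08 = 0.0013
df = 1
p-value (upper-tail) = 0.97120
→ bracket: p>=0.10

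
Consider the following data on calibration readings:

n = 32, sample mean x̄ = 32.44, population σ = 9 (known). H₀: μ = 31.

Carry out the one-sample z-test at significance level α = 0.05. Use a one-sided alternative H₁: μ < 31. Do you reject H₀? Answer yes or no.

SE = σ/√n = 9/√32 = 1.5910
z = (x̄−μ₀)/SE = (32.44−31)/1.5910 = 0.9051
p-value (one-sided, H₁ less) = 0.81729
At α=0.05: p ≥ α → fail to reject H₀

reject H₀: no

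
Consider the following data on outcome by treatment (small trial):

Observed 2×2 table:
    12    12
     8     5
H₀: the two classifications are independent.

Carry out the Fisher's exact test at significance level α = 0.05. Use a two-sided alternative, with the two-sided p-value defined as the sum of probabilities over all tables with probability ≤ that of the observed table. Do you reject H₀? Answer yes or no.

Margins: r₁=24, r₂=13, c₁=20, c₂=17, n=37
p_obs = C(24,12)·C(13,8)/C(37,20); sum pmf over tables with pmf ≤ p_obs
p-value (two-sided) = 0.73070
At α=0.05: p ≥ α → fail to reject H₀

reject H₀: no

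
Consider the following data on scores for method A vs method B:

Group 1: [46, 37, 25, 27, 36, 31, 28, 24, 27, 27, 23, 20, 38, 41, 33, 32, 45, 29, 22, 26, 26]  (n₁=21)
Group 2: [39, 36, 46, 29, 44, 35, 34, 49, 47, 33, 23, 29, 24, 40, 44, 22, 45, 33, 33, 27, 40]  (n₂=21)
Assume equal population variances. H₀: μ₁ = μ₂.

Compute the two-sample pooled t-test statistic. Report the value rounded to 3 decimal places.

x̄₁=30.619, s₁=7.399, n₁=21
x̄₂=35.810, s₂=8.244, n₂=21
s_p² = [20·7.399² + 20·8.244²]/40 = 61.3548
SE = √(s_p²·(1/21+1/21)) = 2.4173
t = (30.619−35.810)/2.4173 = -2.1472
df = 40

test statistic = -2.147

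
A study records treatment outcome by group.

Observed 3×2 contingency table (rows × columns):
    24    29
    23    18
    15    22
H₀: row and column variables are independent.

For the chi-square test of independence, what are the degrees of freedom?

df = (r−1)(c−1) = (3−1)·(2−1) = 2

degrees of freedom = 2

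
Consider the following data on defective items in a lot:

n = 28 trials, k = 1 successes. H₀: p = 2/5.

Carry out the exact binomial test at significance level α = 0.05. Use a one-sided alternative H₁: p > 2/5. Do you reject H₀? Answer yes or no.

reject H₀: no

Exact binomial: n=28, k=1, p₀=2/5=0.4000
P(X≥1) from Σ C(n,i)·p₀^i·(1−p₀)^(n−i)
p-value (one-sided, H₁ greater) = 1.00000
At α=0.05: p ≥ α → fail to reject H₀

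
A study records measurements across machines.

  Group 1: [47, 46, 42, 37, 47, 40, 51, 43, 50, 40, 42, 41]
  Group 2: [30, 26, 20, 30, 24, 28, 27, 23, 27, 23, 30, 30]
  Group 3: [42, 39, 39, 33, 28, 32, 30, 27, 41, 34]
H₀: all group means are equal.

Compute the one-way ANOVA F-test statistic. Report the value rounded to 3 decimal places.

test statistic = 46.871

Group means [43.83, 26.50, 34.50], grand mean 34.971
SSB = Σnᵢ(x̄ᵢ−x̄)² = 1805.804; SSW = ΣΣ(x−x̄ᵢ)² = 597.167
MSB = 1805.804/2 = 902.9020; MSW = 597.167/31 = 19.2634
F = MSB/MSW = 46.8713
df = (2, 31)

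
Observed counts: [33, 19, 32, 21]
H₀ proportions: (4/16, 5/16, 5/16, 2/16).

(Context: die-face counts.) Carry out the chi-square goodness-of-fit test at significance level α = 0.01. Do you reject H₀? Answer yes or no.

reject H₀: yes

n = 105; E_i = n·p_i = [26.25, 32.81, 32.81, 13.12]
χ² = (33−26.25)²/26.25 + (19−32.81)²/32.81 + (32−32.81)²/32.81 + (21−13.12)²/13.12 = 12.2952
df = 3
p-value (upper-tail) = 0.00644
At α=0.01: p < α → reject H₀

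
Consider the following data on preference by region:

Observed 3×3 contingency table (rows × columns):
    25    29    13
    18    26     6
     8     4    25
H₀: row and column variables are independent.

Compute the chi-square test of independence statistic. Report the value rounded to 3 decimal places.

test statistic = 38.610

Row totals [67, 50, 37], col totals [51, 59, 44], n=154
χ² = (25−22.19)²/22.19 + (29−25.67)²/25.67 + (13−19.14)²/19.14 + (18−16.56)²/16.56 + (26−19.16)²/19.16 + (6−14.29)²/14.29 + (8−12.25)²/12.25 + (4−14.18)²/14.18 + (25−10.57)²/10.57 = 38.6098
df = 4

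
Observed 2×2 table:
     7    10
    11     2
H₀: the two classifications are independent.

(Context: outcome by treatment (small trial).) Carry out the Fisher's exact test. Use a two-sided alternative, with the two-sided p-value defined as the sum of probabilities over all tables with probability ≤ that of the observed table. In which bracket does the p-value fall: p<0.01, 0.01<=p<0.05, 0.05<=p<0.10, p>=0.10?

Margins: r₁=17, r₂=13, c₁=18, c₂=12, n=30
p_obs = C(17,7)·C(13,11)/C(30,18); sum pmf over tables with pmf ≤ p_obs
p-value (two-sided) = 0.02556
→ bracket: 0.01<=p<0.05

p-value bracket: 0.01<=p<0.05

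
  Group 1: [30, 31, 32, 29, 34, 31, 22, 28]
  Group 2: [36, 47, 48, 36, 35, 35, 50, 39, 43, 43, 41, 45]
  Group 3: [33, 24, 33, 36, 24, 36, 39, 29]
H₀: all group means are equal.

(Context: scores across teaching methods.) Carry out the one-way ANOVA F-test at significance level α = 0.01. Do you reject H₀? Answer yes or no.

Group means [29.62, 41.50, 31.75], grand mean 35.321
SSB = Σnᵢ(x̄ᵢ−x̄)² = 819.732; SSW = ΣΣ(x−x̄ᵢ)² = 622.375
MSB = 819.732/2 = 409.8661; MSW = 622.375/25 = 24.8950
F = MSB/MSW = 16.4638
df = (2, 25)
p-value (upper-tail) = 0.00003
At α=0.01: p < α → reject H₀

reject H₀: yes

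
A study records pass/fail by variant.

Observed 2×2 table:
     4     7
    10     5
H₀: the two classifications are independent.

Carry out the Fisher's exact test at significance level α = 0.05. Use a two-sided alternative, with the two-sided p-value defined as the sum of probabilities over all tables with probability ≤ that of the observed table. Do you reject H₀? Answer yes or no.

Margins: r₁=11, r₂=15, c₁=14, c₂=12, n=26
p_obs = C(11,4)·C(15,10)/C(26,14); sum pmf over tables with pmf ≤ p_obs
p-value (two-sided) = 0.23286
At α=0.05: p ≥ α → fail to reject H₀

reject H₀: no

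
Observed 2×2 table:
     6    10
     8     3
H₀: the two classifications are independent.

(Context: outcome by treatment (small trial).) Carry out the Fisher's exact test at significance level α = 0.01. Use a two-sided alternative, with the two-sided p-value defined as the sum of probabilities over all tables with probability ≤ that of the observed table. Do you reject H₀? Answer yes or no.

reject H₀: no

Margins: r₁=16, r₂=11, c₁=14, c₂=13, n=27
p_obs = C(16,6)·C(11,8)/C(27,14); sum pmf over tables with pmf ≤ p_obs
p-value (two-sided) = 0.12011
At α=0.01: p ≥ α → fail to reject H₀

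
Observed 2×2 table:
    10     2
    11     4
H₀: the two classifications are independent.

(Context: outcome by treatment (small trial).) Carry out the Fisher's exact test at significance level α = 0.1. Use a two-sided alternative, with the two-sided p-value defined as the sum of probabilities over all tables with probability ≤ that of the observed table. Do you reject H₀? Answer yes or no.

reject H₀: no

Margins: r₁=12, r₂=15, c₁=21, c₂=6, n=27
p_obs = C(12,10)·C(15,11)/C(27,21); sum pmf over tables with pmf ≤ p_obs
p-value (two-sided) = 0.66184
At α=0.1: p ≥ α → fail to reject H₀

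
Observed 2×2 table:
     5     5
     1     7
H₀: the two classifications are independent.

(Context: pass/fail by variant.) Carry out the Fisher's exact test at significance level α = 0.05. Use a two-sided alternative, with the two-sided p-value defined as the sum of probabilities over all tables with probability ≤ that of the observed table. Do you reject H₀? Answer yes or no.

reject H₀: no

Margins: r₁=10, r₂=8, c₁=6, c₂=12, n=18
p_obs = C(10,5)·C(8,1)/C(18,6); sum pmf over tables with pmf ≤ p_obs
p-value (two-sided) = 0.15158
At α=0.05: p ≥ α → fail to reject H₀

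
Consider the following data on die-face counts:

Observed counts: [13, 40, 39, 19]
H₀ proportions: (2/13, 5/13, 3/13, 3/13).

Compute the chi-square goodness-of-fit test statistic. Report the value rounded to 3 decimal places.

test statistic = 9.845

n = 111; E_i = n·p_i = [17.08, 42.69, 25.62, 25.62]
χ² = (13−17.08)²/17.08 + (40−42.69)²/42.69 + (39−25.62)²/25.62 + (19−25.62)²/25.62 = 9.8453
df = 3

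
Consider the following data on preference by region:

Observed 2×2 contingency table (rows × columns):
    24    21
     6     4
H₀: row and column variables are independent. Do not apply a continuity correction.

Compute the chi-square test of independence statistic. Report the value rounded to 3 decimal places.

test statistic = 0.147

Row totals [45, 10], col totals [30, 25], n=55
χ² = (24−24.55)²/24.55 + (21−20.45)²/20.45 + (6−5.45)²/5.45 + (4−4.55)²/4.55 = 0.1467
df = 1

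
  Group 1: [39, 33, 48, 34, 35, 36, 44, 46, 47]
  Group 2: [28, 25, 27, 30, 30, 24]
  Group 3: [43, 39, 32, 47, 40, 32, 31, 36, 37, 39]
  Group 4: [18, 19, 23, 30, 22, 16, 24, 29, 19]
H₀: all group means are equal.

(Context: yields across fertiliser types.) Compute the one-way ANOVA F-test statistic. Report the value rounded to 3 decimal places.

Group means [40.22, 27.33, 37.60, 22.22], grand mean 32.412
SSB = Σnᵢ(x̄ᵢ−x̄)² = 1907.391; SSW = ΣΣ(x−x̄ᵢ)² = 746.844
MSB = 1907.391/3 = 635.7969; MSW = 746.844/30 = 24.8948
F = MSB/MSW = 25.5393
df = (3, 30)

test statistic = 25.539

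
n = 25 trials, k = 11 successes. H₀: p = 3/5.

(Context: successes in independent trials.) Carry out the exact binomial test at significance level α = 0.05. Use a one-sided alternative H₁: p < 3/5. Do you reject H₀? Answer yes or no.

reject H₀: no

Exact binomial: n=25, k=11, p₀=3/5=0.6000
P(X≤11) from Σ C(n,i)·p₀^i·(1−p₀)^(n−i)
p-value (one-sided, H₁ less) = 0.07780
At α=0.05: p ≥ α → fail to reject H₀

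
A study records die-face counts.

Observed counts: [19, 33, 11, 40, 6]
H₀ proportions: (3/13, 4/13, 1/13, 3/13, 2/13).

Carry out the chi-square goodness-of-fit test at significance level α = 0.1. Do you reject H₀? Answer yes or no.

n = 109; E_i = n·p_i = [25.15, 33.54, 8.38, 25.15, 16.77]
χ² = (19−25.15)²/25.15 + (33−33.54)²/33.54 + (11−8.38)²/8.38 + (40−25.15)²/25.15 + (6−16.77)²/16.77 = 18.0084
df = 4
p-value (upper-tail) = 0.00123
At α=0.1: p < α → reject H₀

reject H₀: yes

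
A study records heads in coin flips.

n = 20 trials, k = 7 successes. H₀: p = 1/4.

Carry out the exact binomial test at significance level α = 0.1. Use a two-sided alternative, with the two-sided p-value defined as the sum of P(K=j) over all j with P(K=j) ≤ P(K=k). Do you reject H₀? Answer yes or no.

Exact binomial: n=20, k=7, p₀=1/4=0.2500
P(X=j) = C(n,j)·p₀^j·(1−p₀)^(n−j); p = Σ P(X=j) over j with P(X=j) ≤ P(X=7)
p-value (two-sided) = 0.30548
At α=0.1: p ≥ α → fail to reject H₀

reject H₀: no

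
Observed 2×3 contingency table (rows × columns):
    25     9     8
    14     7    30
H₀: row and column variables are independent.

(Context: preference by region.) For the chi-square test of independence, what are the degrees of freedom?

degrees of freedom = 2

df = (r−1)(c−1) = (2−1)·(3−1) = 2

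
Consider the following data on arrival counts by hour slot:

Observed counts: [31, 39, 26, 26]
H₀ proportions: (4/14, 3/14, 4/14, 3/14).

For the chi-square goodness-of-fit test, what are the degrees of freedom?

degrees of freedom = 3

df = k − 1 = 4 − 1 = 3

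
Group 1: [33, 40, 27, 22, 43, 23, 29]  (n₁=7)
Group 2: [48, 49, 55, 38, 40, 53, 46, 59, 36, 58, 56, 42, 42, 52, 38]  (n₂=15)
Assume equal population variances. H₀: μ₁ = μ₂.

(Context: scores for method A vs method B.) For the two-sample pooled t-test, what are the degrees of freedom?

df = n₁ + n₂ − 2 = 7 + 15 − 2 = 20

degrees of freedom = 20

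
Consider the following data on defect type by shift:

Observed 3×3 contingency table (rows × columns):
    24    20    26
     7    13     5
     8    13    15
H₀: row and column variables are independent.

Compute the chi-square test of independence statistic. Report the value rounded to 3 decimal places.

test statistic = 6.237

Row totals [70, 25, 36], col totals [39, 46, 46], n=131
χ² = (24−20.84)²/20.84 + (20−24.58)²/24.58 + (26−24.58)²/24.58 + (7−7.44)²/7.44 + (13−8.78)²/8.78 + (5−8.78)²/8.78 + (8−10.72)²/10.72 + (13−12.64)²/12.64 + (15−12.64)²/12.64 = 6.2368
df = 4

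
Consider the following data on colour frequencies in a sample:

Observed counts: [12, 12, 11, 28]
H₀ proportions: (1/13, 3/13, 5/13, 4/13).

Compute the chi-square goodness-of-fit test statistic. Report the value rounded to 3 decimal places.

test statistic = 22.057

n = 63; E_i = n·p_i = [4.85, 14.54, 24.23, 19.38]
χ² = (12−4.85)²/4.85 + (12−14.54)²/14.54 + (11−24.23)²/24.23 + (28−19.38)²/19.38 = 22.0571
df = 3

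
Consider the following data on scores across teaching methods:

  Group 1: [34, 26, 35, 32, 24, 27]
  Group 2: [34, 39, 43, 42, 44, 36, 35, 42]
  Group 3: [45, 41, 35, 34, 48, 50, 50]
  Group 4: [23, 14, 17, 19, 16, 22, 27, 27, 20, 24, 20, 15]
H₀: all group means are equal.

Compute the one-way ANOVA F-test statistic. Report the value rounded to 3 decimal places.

Group means [29.67, 39.38, 43.29, 20.33], grand mean 31.515
SSB = Σnᵢ(x̄ᵢ−x̄)² = 2984.939; SSW = ΣΣ(x−x̄ᵢ)² = 701.304
MSB = 2984.939/3 = 994.9796; MSW = 701.304/29 = 24.1829
F = MSB/MSW = 41.1440
df = (3, 29)

test statistic = 41.144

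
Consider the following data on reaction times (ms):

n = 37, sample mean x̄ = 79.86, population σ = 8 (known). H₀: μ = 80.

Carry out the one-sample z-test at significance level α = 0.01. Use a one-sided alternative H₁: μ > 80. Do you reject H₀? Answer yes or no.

reject H₀: no

SE = σ/√n = 8/√37 = 1.3152
z = (x̄−μ₀)/SE = (79.86−80)/1.3152 = -0.1064
p-value (one-sided, H₁ greater) = 0.54239
At α=0.01: p ≥ α → fail to reject H₀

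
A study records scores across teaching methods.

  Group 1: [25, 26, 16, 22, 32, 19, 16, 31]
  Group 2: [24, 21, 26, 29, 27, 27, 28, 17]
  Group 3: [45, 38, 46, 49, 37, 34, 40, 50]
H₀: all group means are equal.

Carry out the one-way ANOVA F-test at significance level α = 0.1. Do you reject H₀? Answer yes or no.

reject H₀: yes

Group means [23.38, 24.88, 42.38], grand mean 30.208
SSB = Σnᵢ(x̄ᵢ−x̄)² = 1785.333; SSW = ΣΣ(x−x̄ᵢ)² = 632.625
MSB = 1785.333/2 = 892.6667; MSW = 632.625/21 = 30.1250
F = MSB/MSW = 29.6321
df = (2, 21)
p-value (upper-tail) = 0.00000
At α=0.1: p < α → reject H₀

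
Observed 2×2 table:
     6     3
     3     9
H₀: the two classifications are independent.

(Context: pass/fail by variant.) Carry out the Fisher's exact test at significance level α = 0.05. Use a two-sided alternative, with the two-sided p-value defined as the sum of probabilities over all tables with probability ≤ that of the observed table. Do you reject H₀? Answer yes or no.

Margins: r₁=9, r₂=12, c₁=9, c₂=12, n=21
p_obs = C(9,6)·C(12,3)/C(21,9); sum pmf over tables with pmf ≤ p_obs
p-value (two-sided) = 0.08723
At α=0.05: p ≥ α → fail to reject H₀

reject H₀: no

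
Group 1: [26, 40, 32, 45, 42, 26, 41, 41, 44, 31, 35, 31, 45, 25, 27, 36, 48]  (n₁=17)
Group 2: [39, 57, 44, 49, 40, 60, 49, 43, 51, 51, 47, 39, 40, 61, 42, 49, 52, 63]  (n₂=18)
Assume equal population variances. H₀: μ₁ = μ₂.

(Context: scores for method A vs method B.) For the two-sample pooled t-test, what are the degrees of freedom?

degrees of freedom = 33

df = n₁ + n₂ − 2 = 17 + 18 − 2 = 33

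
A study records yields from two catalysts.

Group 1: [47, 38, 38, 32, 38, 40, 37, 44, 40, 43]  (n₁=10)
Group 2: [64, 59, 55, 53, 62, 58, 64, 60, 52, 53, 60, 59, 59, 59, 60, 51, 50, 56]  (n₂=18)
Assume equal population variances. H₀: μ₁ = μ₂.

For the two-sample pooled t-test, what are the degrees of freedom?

degrees of freedom = 26

df = n₁ + n₂ − 2 = 10 + 18 − 2 = 26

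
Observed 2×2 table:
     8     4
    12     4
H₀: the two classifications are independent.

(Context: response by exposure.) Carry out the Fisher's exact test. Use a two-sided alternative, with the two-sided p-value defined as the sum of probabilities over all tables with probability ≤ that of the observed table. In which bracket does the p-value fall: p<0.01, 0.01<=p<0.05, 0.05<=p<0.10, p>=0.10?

p-value bracket: p>=0.10

Margins: r₁=12, r₂=16, c₁=20, c₂=8, n=28
p_obs = C(12,8)·C(16,12)/C(28,20); sum pmf over tables with pmf ≤ p_obs
p-value (two-sided) = 0.69082
→ bracket: p>=0.10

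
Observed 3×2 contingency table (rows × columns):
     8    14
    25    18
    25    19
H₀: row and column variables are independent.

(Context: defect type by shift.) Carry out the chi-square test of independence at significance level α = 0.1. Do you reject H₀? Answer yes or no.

Row totals [22, 43, 44], col totals [58, 51], n=109
χ² = (8−11.71)²/11.71 + (14−10.29)²/10.29 + (25−22.88)²/22.88 + (18−20.12)²/20.12 + (25−23.41)²/23.41 + (19−20.59)²/20.59 = 3.1576
df = 2
p-value (upper-tail) = 0.20623
At α=0.1: p ≥ α → fail to reject H₀

reject H₀: no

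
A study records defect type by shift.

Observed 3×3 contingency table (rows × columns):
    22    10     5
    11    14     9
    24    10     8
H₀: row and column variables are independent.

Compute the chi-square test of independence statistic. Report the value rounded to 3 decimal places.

Row totals [37, 34, 42], col totals [57, 34, 22], n=113
χ² = (22−18.66)²/18.66 + (10−11.13)²/11.13 + (5−7.20)²/7.20 + (11−17.15)²/17.15 + (14−10.23)²/10.23 + (9−6.62)²/6.62 + (24−21.19)²/21.19 + (10−12.64)²/12.64 + (8−8.18)²/8.18 = 6.7647
df = 4

test statistic = 6.765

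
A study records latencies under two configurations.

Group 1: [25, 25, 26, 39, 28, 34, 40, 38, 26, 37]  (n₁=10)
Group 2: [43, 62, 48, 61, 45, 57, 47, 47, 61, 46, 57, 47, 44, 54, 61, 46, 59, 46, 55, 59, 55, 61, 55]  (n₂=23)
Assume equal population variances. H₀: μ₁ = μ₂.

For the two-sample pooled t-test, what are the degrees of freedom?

df = n₁ + n₂ − 2 = 10 + 23 − 2 = 31

degrees of freedom = 31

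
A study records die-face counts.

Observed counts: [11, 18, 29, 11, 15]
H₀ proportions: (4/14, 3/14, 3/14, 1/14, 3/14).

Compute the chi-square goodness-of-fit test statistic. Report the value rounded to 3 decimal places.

test statistic = 18.431

n = 84; E_i = n·p_i = [24.00, 18.00, 18.00, 6.00, 18.00]
χ² = (11−24.00)²/24.00 + (18−18.00)²/18.00 + (29−18.00)²/18.00 + (11−6.00)²/6.00 + (15−18.00)²/18.00 = 18.4306
df = 4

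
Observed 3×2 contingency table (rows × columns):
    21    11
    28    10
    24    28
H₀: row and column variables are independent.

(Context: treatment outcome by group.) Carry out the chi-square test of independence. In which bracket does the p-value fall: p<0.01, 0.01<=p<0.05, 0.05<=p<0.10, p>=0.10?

Row totals [32, 38, 52], col totals [73, 49], n=122
χ² = (21−19.15)²/19.15 + (11−12.85)²/12.85 + (28−22.74)²/22.74 + (10−15.26)²/15.26 + (24−31.11)²/31.11 + (28−20.89)²/20.89 = 7.5291
df = 2
p-value (upper-tail) = 0.02318
→ bracket: 0.01<=p<0.05

p-value bracket: 0.01<=p<0.05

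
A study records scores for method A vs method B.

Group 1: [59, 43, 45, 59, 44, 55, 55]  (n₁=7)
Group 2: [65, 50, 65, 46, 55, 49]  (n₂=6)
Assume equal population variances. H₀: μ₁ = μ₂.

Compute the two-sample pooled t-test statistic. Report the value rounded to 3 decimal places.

x̄₁=51.429, s₁=7.161, n₁=7
x̄₂=55.000, s₂=8.270, n₂=6
s_p² = [6·7.161² + 5·8.270²]/11 = 59.0649
SE = √(s_p²·(1/7+1/6)) = 4.2757
t = (51.429−55.000)/4.2757 = -0.8353
df = 11

test statistic = -0.835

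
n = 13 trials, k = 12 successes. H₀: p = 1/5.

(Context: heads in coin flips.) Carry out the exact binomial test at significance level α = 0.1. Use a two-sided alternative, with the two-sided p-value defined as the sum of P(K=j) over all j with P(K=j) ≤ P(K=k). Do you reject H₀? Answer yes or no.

reject H₀: yes

Exact binomial: n=13, k=12, p₀=1/5=0.2000
P(X=j) = C(n,j)·p₀^j·(1−p₀)^(n−j); p = Σ P(X=j) over j with P(X=j) ≤ P(X=12)
p-value (two-sided) = 0.00000
At α=0.1: p < α → reject H₀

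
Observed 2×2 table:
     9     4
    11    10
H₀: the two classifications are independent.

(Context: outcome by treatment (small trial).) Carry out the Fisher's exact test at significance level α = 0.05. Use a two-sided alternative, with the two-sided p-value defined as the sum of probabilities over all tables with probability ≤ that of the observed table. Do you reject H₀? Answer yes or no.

Margins: r₁=13, r₂=21, c₁=20, c₂=14, n=34
p_obs = C(13,9)·C(21,11)/C(34,20); sum pmf over tables with pmf ≤ p_obs
p-value (two-sided) = 0.47738
At α=0.05: p ≥ α → fail to reject H₀

reject H₀: no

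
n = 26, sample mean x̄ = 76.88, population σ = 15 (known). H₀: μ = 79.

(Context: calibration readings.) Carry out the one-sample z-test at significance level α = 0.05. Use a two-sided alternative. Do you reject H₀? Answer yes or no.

reject H₀: no

SE = σ/√n = 15/√26 = 2.9417
z = (x̄−μ₀)/SE = (76.88−79)/2.9417 = -0.7207
p-value (two-sided) = 0.47112
At α=0.05: p ≥ α → fail to reject H₀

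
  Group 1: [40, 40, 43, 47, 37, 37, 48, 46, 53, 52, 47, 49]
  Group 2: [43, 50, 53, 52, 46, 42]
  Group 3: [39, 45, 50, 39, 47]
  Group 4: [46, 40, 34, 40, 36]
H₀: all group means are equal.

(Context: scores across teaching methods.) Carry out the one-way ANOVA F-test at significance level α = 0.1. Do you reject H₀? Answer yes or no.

Group means [44.92, 47.67, 44.00, 39.20], grand mean 44.321
SSB = Σnᵢ(x̄ᵢ−x̄)² = 203.057; SSW = ΣΣ(x−x̄ᵢ)² = 619.050
MSB = 203.057/3 = 67.6857; MSW = 619.050/24 = 25.7938
F = MSB/MSW = 2.6241
df = (3, 24)
p-value (upper-tail) = 0.07369
At α=0.1: p < α → reject H₀

reject H₀: yes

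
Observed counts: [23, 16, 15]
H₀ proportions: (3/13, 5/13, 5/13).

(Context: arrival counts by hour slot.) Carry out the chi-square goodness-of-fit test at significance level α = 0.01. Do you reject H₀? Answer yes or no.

reject H₀: yes

n = 54; E_i = n·p_i = [12.46, 20.77, 20.77]
χ² = (23−12.46)²/12.46 + (16−20.77)²/20.77 + (15−20.77)²/20.77 = 11.6099
df = 2
p-value (upper-tail) = 0.00301
At α=0.01: p < α → reject H₀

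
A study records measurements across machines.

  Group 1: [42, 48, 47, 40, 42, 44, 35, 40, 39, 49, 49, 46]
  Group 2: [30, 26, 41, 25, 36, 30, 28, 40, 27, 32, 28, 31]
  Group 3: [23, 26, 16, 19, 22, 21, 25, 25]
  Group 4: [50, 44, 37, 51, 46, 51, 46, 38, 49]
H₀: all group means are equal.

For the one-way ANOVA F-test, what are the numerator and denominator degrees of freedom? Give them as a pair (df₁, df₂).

k = 4 groups, N = 41 total
df = (k−1, N−k) = (4−1, 41−4) = (3, 37)

degrees of freedom = [3, 37]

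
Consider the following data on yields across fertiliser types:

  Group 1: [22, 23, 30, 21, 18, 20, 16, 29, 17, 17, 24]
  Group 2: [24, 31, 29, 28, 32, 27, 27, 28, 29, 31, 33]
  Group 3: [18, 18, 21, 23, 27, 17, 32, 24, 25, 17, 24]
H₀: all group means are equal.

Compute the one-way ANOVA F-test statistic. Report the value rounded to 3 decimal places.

test statistic = 10.704

Group means [21.55, 29.00, 22.36], grand mean 24.303
SSB = Σnᵢ(x̄ᵢ−x̄)² = 367.697; SSW = ΣΣ(x−x̄ᵢ)² = 515.273
MSB = 367.697/2 = 183.8485; MSW = 515.273/30 = 17.1758
F = MSB/MSW = 10.7040
df = (2, 30)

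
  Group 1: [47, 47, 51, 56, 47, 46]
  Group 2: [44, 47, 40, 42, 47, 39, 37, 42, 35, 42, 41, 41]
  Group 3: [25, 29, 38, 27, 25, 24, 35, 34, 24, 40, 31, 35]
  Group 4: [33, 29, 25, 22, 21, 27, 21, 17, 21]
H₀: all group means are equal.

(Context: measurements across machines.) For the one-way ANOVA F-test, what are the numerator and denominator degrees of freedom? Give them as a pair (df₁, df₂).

degrees of freedom = [3, 35]

k = 4 groups, N = 39 total
df = (k−1, N−k) = (4−1, 39−4) = (3, 35)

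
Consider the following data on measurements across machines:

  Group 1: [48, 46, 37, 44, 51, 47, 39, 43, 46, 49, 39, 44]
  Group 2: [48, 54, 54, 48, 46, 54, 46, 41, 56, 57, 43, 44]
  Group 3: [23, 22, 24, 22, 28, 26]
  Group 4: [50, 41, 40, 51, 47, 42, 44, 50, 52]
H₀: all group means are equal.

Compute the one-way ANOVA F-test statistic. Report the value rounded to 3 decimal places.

Group means [44.42, 49.25, 24.17, 46.33], grand mean 43.231
SSB = Σnᵢ(x̄ᵢ−x̄)² = 2718.923; SSW = ΣΣ(x−x̄ᵢ)² = 740.000
MSB = 2718.923/3 = 906.3077; MSW = 740.000/35 = 21.1429
F = MSB/MSW = 42.8659
df = (3, 35)

test statistic = 42.866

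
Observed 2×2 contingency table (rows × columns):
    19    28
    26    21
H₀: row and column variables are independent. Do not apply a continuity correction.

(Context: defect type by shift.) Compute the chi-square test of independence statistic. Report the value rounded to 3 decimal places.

Row totals [47, 47], col totals [45, 49], n=94
χ² = (19−22.50)²/22.50 + (28−24.50)²/24.50 + (26−22.50)²/22.50 + (21−24.50)²/24.50 = 2.0889
df = 1

test statistic = 2.089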